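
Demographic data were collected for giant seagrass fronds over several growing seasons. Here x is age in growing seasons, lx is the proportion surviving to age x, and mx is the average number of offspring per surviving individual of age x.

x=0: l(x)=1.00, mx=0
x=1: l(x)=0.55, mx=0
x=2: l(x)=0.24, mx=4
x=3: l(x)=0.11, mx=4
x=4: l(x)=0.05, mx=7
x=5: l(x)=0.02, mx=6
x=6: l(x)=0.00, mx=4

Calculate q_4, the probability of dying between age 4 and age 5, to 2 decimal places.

q_4 = (l_4 − l_5) / l_4 = (0.05 − 0.02) / 0.05
     = 0.03 / 0.05 = 0.6 → 0.60

0.60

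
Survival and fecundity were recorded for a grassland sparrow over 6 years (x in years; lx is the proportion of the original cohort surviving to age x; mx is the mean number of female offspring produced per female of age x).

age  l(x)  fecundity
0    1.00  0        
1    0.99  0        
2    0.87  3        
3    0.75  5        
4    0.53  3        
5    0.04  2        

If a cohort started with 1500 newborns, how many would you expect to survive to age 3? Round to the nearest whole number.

Expected survivors = N0 · l_3 = 1500 × 0.75 = 1125 → 1125

1125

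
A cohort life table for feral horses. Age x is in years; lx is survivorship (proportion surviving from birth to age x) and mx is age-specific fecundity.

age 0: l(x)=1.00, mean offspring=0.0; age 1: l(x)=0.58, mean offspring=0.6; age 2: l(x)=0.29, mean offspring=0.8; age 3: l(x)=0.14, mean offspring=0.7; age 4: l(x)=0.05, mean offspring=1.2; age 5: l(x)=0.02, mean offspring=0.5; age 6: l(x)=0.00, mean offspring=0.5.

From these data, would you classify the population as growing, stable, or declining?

declining

R0 = Σ lx·mx = 0 + 0.348 + 0.232 + 0.098 + 0.06 + 0.01 + 0 = 0.748
R0 < 1, so the population is declining.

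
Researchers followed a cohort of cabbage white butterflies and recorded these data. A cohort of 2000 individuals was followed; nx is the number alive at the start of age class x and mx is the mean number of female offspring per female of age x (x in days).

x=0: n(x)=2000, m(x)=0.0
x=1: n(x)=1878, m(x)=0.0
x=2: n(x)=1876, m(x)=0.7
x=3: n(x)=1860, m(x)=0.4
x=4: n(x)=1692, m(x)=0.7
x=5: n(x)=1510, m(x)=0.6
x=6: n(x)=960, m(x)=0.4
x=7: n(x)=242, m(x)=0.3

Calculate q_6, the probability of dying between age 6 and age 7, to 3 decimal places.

0.748

lx = nx/n0 = nx/2000: 1, 0.939, 0.938, 0.93, 0.846, 0.755, 0.48, 0.121
q_6 = (l_6 − l_7) / l_6 = (0.48 − 0.121) / 0.48
     = 0.359 / 0.48 = 0.747917… → 0.748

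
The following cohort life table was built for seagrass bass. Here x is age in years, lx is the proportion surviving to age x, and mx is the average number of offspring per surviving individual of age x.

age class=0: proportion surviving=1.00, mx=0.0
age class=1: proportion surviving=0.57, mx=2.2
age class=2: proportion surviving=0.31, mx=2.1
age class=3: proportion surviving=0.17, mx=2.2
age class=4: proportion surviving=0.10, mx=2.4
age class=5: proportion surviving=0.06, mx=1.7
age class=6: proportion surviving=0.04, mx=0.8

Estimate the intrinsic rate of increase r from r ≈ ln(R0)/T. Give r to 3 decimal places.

0.485

R0 = Σ lx·mx = 0 + 1.254 + 0.651 + 0.374 + 0.24 + 0.102 + 0.032 = 2.653
Σ x·lx·mx = 5.34; T = 5.34/2.653 = 2.01282…
r ≈ ln(R0)/T = ln(2.653)/2.01282… = 0.48474… → 0.485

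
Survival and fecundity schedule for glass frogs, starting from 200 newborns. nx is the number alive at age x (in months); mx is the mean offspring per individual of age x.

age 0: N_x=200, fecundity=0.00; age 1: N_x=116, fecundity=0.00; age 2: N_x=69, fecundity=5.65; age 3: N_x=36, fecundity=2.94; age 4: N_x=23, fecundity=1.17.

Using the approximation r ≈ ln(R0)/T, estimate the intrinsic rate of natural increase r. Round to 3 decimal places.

0.417

lx = nx/n0 = nx/200: 1, 0.58, 0.345, 0.18, 0.115
R0 = Σ lx·mx = 0 + 0 + 1.94925 + 0.5292 + 0.13455 = 2.613
Σ x·lx·mx = 6.0243; T = 6.0243/2.613 = 2.30551…
r ≈ ln(R0)/T = ln(2.613)/2.30551… = 0.41661… → 0.417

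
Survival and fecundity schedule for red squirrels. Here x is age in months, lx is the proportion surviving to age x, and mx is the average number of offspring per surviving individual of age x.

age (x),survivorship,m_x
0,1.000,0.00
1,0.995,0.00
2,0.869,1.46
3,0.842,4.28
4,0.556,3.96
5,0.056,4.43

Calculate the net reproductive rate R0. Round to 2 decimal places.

7.32

lx·mx by age: 0, 0, 1.26874, 3.60376, 2.20176, 0.24808
R0 = Σ lx·mx = 7.32234 → 7.32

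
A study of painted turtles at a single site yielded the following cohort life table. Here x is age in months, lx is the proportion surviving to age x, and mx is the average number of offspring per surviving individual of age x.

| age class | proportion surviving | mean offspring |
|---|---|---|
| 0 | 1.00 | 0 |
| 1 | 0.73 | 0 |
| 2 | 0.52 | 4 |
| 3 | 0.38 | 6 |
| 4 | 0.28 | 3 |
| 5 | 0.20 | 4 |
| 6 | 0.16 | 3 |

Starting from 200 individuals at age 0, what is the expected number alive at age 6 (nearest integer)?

32

Expected survivors = N0 · l_6 = 200 × 0.16 = 32 → 32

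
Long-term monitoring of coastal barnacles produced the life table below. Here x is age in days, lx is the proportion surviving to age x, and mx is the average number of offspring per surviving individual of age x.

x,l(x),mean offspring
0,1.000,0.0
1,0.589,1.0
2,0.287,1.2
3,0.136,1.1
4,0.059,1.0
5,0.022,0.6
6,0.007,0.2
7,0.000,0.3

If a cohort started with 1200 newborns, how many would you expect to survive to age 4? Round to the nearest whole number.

71

Expected survivors = N0 · l_4 = 1200 × 0.059 = 70.8 → 71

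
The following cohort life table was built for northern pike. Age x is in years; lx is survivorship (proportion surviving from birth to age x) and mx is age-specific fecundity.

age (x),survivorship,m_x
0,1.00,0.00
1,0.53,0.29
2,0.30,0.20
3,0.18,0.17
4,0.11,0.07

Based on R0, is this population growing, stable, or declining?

R0 = Σ lx·mx = 0 + 0.1537 + 0.06 + 0.0306 + 0.0077 = 0.252
R0 < 1, so the population is declining.

declining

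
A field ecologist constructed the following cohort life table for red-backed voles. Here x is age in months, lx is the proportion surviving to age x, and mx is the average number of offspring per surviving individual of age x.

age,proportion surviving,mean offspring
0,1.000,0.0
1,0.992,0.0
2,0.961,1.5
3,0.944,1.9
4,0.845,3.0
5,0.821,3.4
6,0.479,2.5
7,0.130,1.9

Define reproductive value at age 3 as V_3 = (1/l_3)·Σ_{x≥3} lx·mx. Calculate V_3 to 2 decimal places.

9.07

lx·mx for x ≥ 3: 1.7936, 2.535, 2.7914, 1.1975, 0.247 → sum = 8.5645
V_3 = 8.5645 / l_3 = 8.5645 / 0.944 = 9.072564… → 9.07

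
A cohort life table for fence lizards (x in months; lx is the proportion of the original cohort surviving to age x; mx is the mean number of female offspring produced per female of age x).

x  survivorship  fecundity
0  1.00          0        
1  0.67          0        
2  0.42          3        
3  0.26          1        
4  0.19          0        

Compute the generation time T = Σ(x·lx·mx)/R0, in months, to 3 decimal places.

2.171

lx·mx: 0, 0, 1.26, 0.26, 0 → R0 = 1.52
x·lx·mx: 0, 0, 2.52, 0.78, 0 → Σ = 3.3
T = 3.3 / 1.52 = 2.171053… → 2.171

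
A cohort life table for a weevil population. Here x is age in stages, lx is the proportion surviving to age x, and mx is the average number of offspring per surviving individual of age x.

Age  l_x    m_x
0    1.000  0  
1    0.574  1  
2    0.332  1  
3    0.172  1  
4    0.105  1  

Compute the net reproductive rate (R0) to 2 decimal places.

1.18

lx·mx by age: 0, 0.574, 0.332, 0.172, 0.105
R0 = Σ lx·mx = 1.183 → 1.18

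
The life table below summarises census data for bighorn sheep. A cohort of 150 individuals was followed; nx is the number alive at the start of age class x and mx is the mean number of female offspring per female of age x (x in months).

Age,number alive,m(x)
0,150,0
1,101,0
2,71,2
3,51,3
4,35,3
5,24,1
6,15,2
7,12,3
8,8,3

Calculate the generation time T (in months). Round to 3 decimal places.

lx = nx/n0 = nx/150: 1, 0.67333…, 0.47333…, 0.34, 0.23333…, 0.16, 0.1, 0.08, 0.05333…
lx·mx: 0, 0, 0.946667…, 1.02, 0.7…, 0.16, 0.2, 0.24, 0.16… → R0 = 3.426667…
x·lx·mx: 0, 0, 1.893333…, 3.06, 2.8…, 0.8, 1.2, 1.68, 1.28… → Σ = 12.713333…
T = 12.713333… / 3.426667… = 3.710117… → 3.710

3.710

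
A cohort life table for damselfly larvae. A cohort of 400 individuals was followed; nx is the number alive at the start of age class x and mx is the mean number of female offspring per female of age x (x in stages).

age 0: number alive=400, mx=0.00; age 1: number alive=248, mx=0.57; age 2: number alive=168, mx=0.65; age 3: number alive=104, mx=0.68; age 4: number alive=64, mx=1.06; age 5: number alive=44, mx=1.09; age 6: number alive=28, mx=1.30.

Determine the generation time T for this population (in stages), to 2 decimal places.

2.75

lx = nx/n0 = nx/400: 1, 0.62, 0.42, 0.26, 0.16, 0.11, 0.07
lx·mx: 0, 0.3534, 0.273, 0.1768, 0.1696, 0.1199, 0.091 → R0 = 1.1837
x·lx·mx: 0, 0.3534, 0.546, 0.5304, 0.6784, 0.5995, 0.546 → Σ = 3.2537
T = 3.2537 / 1.1837 = 2.748754… → 2.75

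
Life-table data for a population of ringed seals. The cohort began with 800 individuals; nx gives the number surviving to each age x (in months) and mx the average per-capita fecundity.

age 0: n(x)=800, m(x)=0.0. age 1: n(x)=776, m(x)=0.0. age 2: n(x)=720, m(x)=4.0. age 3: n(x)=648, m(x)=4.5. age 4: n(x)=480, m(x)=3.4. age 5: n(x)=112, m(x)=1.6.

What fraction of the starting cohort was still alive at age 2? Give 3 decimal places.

l_2 = n_2/n_0 = 720/800 = 0.9 → 0.900

0.900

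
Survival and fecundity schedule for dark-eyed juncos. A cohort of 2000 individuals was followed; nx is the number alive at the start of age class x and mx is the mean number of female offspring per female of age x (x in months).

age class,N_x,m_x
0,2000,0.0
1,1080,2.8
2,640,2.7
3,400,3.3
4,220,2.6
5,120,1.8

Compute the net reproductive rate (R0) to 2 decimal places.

3.43

lx = nx/n0 = nx/2000: 1, 0.54, 0.32, 0.2, 0.11, 0.06
lx·mx by age: 0, 1.512, 0.864, 0.66, 0.286, 0.108
R0 = Σ lx·mx = 3.43 → 3.43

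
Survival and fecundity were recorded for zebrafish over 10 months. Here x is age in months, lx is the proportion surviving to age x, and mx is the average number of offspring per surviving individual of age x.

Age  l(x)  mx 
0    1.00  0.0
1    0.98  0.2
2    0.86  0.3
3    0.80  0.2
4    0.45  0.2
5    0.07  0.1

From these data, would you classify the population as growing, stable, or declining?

declining

R0 = Σ lx·mx = 0 + 0.196 + 0.258 + 0.16 + 0.09 + 0.007 = 0.711
R0 < 1, so the population is declining.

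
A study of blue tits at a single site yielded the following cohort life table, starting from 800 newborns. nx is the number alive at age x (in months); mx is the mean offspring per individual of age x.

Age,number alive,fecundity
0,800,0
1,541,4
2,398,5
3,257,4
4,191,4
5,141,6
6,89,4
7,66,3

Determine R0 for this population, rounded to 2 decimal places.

lx = nx/n0 = nx/800: 1, 0.67625, 0.4975, 0.32125, 0.23875, 0.17625, 0.11125, 0.0825
lx·mx by age: 0, 2.705, 2.4875, 1.285, 0.955, 1.0575, 0.445, 0.2475
R0 = Σ lx·mx = 9.1825 → 9.18

9.18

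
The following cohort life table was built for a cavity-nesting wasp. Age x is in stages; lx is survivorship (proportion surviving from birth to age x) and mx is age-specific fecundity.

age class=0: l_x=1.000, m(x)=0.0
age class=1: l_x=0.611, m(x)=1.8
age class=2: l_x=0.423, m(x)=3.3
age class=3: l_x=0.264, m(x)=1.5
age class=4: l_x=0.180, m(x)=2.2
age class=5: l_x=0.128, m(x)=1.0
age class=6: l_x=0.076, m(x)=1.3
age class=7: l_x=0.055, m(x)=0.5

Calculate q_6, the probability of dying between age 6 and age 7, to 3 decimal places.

q_6 = (l_6 − l_7) / l_6 = (0.076 − 0.055) / 0.076
     = 0.021 / 0.076 = 0.276316… → 0.276

0.276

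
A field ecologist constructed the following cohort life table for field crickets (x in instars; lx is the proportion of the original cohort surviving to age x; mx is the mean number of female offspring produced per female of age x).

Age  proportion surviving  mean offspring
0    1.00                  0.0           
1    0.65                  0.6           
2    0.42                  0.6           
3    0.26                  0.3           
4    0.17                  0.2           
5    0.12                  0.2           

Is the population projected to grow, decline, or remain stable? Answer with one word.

R0 = Σ lx·mx = 0 + 0.39 + 0.252 + 0.078 + 0.034 + 0.024 = 0.778
R0 < 1, so the population is declining.

declining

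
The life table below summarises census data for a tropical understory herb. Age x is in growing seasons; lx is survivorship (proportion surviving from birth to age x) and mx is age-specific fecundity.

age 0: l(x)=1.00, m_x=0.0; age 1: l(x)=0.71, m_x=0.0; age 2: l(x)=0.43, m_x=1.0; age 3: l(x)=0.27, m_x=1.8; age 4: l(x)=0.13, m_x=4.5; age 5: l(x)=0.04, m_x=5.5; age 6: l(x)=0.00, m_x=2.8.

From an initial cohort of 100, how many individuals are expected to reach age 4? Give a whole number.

Expected survivors = N0 · l_4 = 100 × 0.13 = 13 → 13

13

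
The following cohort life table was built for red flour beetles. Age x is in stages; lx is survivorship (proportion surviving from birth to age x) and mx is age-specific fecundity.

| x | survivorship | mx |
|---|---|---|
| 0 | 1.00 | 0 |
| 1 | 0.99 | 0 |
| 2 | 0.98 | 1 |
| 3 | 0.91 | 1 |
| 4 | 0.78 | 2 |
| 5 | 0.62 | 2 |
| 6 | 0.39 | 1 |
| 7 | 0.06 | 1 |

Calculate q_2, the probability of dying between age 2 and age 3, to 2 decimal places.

q_2 = (l_2 − l_3) / l_2 = (0.98 − 0.91) / 0.98
     = 0.07 / 0.98 = 0.071429… → 0.07

0.07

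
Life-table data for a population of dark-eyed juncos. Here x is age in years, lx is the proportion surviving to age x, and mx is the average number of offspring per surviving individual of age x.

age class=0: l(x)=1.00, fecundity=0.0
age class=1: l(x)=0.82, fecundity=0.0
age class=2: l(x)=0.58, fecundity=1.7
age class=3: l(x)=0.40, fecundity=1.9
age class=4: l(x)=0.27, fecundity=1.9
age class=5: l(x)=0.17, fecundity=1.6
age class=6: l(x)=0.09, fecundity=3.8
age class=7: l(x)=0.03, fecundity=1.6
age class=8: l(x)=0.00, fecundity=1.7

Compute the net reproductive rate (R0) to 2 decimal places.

2.92

lx·mx by age: 0, 0, 0.986, 0.76, 0.513, 0.272, 0.342, 0.048, 0
R0 = Σ lx·mx = 2.921 → 2.92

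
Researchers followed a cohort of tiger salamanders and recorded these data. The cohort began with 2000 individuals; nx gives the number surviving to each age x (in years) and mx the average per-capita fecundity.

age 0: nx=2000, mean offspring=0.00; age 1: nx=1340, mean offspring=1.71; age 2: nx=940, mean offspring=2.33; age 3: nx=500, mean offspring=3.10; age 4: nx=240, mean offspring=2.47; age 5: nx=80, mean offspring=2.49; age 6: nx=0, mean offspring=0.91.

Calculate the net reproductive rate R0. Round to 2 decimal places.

3.41

lx = nx/n0 = nx/2000: 1, 0.67, 0.47, 0.25, 0.12, 0.04, 0
lx·mx by age: 0, 1.1457, 1.0951, 0.775, 0.2964, 0.0996, 0
R0 = Σ lx·mx = 3.4118 → 3.41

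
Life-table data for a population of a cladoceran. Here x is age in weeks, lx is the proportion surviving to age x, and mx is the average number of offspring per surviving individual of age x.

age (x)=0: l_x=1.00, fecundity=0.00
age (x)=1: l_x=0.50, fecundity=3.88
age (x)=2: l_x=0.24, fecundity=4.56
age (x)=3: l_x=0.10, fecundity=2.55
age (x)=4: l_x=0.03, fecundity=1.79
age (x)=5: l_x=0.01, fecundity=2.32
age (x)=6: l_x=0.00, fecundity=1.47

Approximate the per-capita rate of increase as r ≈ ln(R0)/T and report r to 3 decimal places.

R0 = Σ lx·mx = 0 + 1.94 + 1.0944 + 0.255 + 0.0537 + 0.0232 + 0 = 3.3663
Σ x·lx·mx = 5.2246; T = 5.2246/3.3663 = 1.55203…
r ≈ ln(R0)/T = ln(3.3663)/1.55203… = 0.78208… → 0.782

0.782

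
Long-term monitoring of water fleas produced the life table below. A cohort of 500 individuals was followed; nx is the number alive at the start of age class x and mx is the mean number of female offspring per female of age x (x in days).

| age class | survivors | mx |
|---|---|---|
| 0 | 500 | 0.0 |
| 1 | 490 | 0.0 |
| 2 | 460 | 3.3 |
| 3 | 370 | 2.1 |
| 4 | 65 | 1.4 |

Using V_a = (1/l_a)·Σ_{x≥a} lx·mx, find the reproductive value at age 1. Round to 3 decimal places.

4.869

lx = nx/n0 = nx/500: 1, 0.98, 0.92, 0.74, 0.13
lx·mx for x ≥ 1: 0, 3.036, 1.554, 0.182 → sum = 4.772
V_1 = 4.772 / l_1 = 4.772 / 0.98 = 4.869388… → 4.869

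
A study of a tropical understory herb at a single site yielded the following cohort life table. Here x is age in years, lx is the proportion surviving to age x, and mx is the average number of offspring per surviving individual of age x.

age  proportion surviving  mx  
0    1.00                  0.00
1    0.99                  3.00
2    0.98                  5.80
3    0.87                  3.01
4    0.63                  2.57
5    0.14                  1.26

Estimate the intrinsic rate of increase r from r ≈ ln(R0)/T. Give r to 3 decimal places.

1.137

R0 = Σ lx·mx = 0 + 2.97 + 5.684 + 2.6187 + 1.6191 + 0.1764 = 13.0682
Σ x·lx·mx = 29.5525; T = 29.5525/13.0682 = 2.26141…
r ≈ ln(R0)/T = ln(13.0682)/2.26141… = 1.13654… → 1.137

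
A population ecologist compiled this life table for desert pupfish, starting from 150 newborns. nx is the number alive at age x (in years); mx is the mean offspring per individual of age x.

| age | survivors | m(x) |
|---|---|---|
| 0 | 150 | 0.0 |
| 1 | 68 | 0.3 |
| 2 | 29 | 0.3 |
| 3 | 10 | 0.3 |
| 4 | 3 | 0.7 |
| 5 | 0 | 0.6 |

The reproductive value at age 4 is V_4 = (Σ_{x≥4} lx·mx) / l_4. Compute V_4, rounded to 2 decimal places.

0.70

lx = nx/n0 = nx/150: 1, 0.45333…, 0.19333…, 0.06667…, 0.02, 0
lx·mx for x ≥ 4: 0.014, 0 → sum = 0.014
V_4 = 0.014 / l_4 = 0.014 / 0.02 = 0.7 → 0.70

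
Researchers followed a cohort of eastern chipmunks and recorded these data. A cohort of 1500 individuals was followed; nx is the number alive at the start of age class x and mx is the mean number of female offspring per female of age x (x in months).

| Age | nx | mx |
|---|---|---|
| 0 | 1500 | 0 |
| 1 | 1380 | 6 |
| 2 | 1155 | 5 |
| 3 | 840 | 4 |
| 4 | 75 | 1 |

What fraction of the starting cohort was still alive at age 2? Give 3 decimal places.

l_2 = n_2/n_0 = 1155/1500 = 0.77 → 0.770

0.770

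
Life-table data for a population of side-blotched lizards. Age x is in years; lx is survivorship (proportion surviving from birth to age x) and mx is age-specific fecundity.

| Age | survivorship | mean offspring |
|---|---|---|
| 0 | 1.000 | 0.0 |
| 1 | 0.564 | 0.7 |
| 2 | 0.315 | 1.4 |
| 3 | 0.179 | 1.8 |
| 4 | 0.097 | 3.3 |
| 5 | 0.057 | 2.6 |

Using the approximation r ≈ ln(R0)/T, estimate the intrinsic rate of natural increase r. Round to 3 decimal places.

0.185

R0 = Σ lx·mx = 0 + 0.3948 + 0.441 + 0.3222 + 0.3201 + 0.1482 = 1.6263
Σ x·lx·mx = 4.2648; T = 4.2648/1.6263 = 2.62239…
r ≈ ln(R0)/T = ln(1.6263)/2.62239… = 0.18544… → 0.185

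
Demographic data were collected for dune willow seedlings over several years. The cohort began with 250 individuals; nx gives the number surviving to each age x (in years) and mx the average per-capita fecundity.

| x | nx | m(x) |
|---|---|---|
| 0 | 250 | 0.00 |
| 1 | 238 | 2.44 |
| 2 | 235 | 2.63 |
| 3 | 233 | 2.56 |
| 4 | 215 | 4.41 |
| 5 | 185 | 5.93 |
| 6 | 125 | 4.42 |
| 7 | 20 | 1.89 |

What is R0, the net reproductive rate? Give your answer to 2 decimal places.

lx = nx/n0 = nx/250: 1, 0.952, 0.94, 0.932, 0.86, 0.74, 0.5, 0.08
lx·mx by age: 0, 2.32288, 2.4722, 2.38592, 3.7926, 4.3882, 2.21, 0.1512
R0 = Σ lx·mx = 17.723 → 17.72

17.72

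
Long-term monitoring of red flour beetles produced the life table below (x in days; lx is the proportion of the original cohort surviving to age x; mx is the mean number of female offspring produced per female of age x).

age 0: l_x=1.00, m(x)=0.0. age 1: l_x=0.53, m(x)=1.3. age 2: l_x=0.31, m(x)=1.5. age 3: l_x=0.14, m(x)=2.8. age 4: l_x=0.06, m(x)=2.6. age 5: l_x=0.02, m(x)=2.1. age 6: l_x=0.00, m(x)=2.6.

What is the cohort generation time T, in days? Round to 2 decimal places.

2.08

lx·mx: 0, 0.689, 0.465, 0.392, 0.156, 0.042, 0 → R0 = 1.744
x·lx·mx: 0, 0.689, 0.93, 1.176, 0.624, 0.21, 0 → Σ = 3.629
T = 3.629 / 1.744 = 2.080849… → 2.08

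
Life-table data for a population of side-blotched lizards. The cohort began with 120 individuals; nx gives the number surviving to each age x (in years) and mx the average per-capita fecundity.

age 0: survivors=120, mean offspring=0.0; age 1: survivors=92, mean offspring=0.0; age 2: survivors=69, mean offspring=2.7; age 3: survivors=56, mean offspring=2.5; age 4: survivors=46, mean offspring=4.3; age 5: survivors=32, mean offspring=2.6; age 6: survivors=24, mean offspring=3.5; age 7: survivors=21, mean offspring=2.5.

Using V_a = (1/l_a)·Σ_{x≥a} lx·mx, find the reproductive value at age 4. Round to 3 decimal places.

lx = nx/n0 = nx/120: 1, 0.76667…, 0.575, 0.46667…, 0.38333…, 0.26667…, 0.2, 0.175
lx·mx for x ≥ 4: 1.648333…, 0.693333…, 0.7, 0.4375 → sum = 3.479167…
V_4 = 3.479167… / l_4 = 3.479167… / 0.383333… = 9.076087… → 9.076

9.076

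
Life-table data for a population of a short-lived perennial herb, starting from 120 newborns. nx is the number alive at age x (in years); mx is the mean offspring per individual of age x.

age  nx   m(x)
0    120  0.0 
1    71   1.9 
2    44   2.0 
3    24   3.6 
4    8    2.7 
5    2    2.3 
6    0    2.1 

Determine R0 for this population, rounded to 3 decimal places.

2.796

lx = nx/n0 = nx/120: 1, 0.59167…, 0.36667…, 0.2, 0.06667…, 0.01667…, 0
lx·mx by age: 0, 1.124167…, 0.733333…, 0.72, 0.18…, 0.038333…, 0
R0 = Σ lx·mx = 2.795833… → 2.796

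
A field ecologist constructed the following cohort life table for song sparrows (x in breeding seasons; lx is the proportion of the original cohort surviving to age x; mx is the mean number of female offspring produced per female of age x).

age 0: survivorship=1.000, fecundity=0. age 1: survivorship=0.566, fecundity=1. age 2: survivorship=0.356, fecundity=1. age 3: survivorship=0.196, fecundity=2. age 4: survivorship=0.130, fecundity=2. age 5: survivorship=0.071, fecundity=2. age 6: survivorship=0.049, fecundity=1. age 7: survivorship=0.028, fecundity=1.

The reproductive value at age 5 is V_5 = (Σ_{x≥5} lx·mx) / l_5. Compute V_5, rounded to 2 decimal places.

lx·mx for x ≥ 5: 0.142, 0.049, 0.028 → sum = 0.219
V_5 = 0.219 / l_5 = 0.219 / 0.071 = 3.084507… → 3.08

3.08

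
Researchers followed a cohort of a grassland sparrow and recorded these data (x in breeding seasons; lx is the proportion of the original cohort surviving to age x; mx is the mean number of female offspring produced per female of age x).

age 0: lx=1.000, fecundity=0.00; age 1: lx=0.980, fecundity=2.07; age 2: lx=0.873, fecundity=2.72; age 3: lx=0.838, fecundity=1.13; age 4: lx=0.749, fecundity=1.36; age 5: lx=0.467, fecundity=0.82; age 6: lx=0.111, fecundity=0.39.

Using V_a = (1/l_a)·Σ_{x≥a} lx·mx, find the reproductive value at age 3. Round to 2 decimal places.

lx·mx for x ≥ 3: 0.94694, 1.01864, 0.38294, 0.04329 → sum = 2.39181
V_3 = 2.39181 / l_3 = 2.39181 / 0.838 = 2.854189… → 2.85

2.85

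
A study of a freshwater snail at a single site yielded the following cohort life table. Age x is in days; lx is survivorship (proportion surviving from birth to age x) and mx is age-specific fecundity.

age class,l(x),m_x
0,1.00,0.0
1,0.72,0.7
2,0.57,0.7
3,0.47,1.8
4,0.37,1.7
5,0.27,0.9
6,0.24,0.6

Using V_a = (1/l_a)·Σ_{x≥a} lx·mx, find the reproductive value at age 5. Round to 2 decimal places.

lx·mx for x ≥ 5: 0.243, 0.144 → sum = 0.387
V_5 = 0.387 / l_5 = 0.387 / 0.27 = 1.433333… → 1.43

1.43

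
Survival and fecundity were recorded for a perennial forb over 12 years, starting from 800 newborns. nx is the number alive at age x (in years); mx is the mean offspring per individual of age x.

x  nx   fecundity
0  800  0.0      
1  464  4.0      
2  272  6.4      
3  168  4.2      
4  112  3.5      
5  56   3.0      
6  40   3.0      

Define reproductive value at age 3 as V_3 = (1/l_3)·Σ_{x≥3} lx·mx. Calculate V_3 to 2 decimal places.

lx = nx/n0 = nx/800: 1, 0.58, 0.34, 0.21, 0.14, 0.07, 0.05
lx·mx for x ≥ 3: 0.882, 0.49, 0.21, 0.15 → sum = 1.732
V_3 = 1.732 / l_3 = 1.732 / 0.21 = 8.247619… → 8.25

8.25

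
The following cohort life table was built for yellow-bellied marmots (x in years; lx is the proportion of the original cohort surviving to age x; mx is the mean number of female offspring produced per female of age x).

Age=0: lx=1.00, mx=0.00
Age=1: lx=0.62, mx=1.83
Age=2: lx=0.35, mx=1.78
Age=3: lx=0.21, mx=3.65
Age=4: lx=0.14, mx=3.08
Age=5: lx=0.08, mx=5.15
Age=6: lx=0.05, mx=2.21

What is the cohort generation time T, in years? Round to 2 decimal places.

lx·mx: 0, 1.1346, 0.623, 0.7665, 0.4312, 0.412, 0.1105 → R0 = 3.4778
x·lx·mx: 0, 1.1346, 1.246, 2.2995, 1.7248, 2.06, 0.663 → Σ = 9.1279
T = 9.1279 / 3.4778 = 2.624619… → 2.62

2.62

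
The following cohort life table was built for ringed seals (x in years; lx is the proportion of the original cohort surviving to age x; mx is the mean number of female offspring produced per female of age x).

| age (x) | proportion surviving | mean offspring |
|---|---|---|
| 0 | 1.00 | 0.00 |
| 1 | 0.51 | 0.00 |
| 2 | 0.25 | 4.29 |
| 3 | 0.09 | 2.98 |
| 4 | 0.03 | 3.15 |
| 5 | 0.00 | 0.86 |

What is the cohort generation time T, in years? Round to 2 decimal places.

lx·mx: 0, 0, 1.0725, 0.2682, 0.0945, 0 → R0 = 1.4352
x·lx·mx: 0, 0, 2.145, 0.8046, 0.378, 0 → Σ = 3.3276
T = 3.3276 / 1.4352 = 2.318562… → 2.32

2.32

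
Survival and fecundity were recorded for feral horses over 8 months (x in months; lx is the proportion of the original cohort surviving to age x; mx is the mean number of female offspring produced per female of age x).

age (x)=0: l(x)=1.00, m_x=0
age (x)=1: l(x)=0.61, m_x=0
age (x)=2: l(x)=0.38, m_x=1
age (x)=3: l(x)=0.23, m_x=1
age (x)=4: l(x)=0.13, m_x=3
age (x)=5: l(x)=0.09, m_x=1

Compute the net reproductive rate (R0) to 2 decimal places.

1.09

lx·mx by age: 0, 0, 0.38, 0.23, 0.39, 0.09
R0 = Σ lx·mx = 1.09 → 1.09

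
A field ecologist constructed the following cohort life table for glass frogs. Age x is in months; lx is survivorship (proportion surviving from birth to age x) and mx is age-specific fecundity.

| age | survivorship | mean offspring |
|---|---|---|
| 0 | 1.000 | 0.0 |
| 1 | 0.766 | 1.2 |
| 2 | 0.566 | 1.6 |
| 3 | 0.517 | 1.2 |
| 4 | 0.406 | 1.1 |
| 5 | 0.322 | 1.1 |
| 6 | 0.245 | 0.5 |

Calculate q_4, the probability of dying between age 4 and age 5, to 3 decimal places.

q_4 = (l_4 − l_5) / l_4 = (0.406 − 0.322) / 0.406
     = 0.084 / 0.406 = 0.206897… → 0.207

0.207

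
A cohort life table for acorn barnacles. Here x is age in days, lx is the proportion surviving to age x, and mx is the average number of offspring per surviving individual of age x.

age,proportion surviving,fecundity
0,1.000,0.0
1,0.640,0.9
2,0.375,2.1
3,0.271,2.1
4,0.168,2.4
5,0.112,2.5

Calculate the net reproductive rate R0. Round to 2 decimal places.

lx·mx by age: 0, 0.576, 0.7875, 0.5691, 0.4032, 0.28
R0 = Σ lx·mx = 2.6158 → 2.62

2.62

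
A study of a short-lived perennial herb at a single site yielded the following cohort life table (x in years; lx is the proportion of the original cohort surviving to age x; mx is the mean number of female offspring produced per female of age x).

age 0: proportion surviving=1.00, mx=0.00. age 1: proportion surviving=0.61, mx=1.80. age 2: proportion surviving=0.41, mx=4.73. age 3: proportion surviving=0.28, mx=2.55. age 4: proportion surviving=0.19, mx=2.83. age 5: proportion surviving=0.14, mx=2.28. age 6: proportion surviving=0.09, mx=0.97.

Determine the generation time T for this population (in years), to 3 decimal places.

lx·mx: 0, 1.098, 1.9393, 0.714, 0.5377, 0.3192, 0.0873 → R0 = 4.6955
x·lx·mx: 0, 1.098, 3.8786, 2.142, 2.1508, 1.596, 0.5238 → Σ = 11.3892
T = 11.3892 / 4.6955 = 2.425556… → 2.426

2.426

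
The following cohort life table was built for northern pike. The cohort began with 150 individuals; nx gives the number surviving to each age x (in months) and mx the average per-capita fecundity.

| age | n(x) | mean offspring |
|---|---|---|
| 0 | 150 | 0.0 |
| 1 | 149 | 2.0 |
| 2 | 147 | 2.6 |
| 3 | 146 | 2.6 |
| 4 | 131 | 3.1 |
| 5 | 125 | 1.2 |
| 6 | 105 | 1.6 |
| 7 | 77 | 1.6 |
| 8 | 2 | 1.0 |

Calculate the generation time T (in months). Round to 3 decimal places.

3.385

lx = nx/n0 = nx/150: 1, 0.99333…, 0.98, 0.97333…, 0.87333…, 0.83333…, 0.7, 0.51333…, 0.01333…
lx·mx: 0, 1.986667…, 2.548, 2.530667…, 2.707333…, 1…, 1.12, 0.821333…, 0.013333… → R0 = 12.727333…
x·lx·mx: 0, 1.986667…, 5.096, 7.592…, 10.829333…, 5…, 6.72, 5.749333…, 0.106667… → Σ = 43.08…
T = 43.08… / 12.727333… = 3.384841… → 3.385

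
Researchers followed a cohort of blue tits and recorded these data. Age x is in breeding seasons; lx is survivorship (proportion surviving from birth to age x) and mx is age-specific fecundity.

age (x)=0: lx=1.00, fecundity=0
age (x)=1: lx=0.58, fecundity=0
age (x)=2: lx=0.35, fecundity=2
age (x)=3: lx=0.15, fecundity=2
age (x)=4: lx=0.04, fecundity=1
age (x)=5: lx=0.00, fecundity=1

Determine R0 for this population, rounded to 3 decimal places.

lx·mx by age: 0, 0, 0.7, 0.3, 0.04, 0
R0 = Σ lx·mx = 1.04 → 1.040

1.040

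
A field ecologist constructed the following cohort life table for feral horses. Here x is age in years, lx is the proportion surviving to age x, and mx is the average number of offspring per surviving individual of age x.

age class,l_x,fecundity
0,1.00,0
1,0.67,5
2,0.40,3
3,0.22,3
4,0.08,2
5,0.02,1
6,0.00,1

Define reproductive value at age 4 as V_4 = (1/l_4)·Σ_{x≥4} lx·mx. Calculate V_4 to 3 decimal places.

2.250

lx·mx for x ≥ 4: 0.16, 0.02, 0 → sum = 0.18
V_4 = 0.18 / l_4 = 0.18 / 0.08 = 2.25 → 2.250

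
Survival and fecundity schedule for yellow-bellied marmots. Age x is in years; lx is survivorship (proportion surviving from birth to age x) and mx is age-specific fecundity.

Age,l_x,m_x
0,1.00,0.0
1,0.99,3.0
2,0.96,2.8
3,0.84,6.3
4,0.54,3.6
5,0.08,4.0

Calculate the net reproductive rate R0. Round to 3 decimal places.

lx·mx by age: 0, 2.97, 2.688, 5.292, 1.944, 0.32
R0 = Σ lx·mx = 13.214 → 13.214

13.214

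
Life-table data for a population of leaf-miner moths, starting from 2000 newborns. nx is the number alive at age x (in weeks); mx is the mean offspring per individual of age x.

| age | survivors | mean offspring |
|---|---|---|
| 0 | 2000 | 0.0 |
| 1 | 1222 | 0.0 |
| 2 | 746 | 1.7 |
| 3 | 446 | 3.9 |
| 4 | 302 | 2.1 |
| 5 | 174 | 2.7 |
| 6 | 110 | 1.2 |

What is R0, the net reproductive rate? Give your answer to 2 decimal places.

lx = nx/n0 = nx/2000: 1, 0.611, 0.373, 0.223, 0.151, 0.087, 0.055
lx·mx by age: 0, 0, 0.6341, 0.8697, 0.3171, 0.2349, 0.066
R0 = Σ lx·mx = 2.1218 → 2.12

2.12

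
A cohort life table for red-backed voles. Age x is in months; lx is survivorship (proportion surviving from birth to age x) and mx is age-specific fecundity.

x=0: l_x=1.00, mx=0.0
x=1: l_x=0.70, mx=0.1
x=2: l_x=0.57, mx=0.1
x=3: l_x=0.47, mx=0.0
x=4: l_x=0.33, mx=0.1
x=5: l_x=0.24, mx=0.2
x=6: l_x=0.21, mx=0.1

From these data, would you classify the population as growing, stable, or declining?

declining

R0 = Σ lx·mx = 0 + 0.07 + 0.057 + 0 + 0.033 + 0.048 + 0.021 = 0.229
R0 < 1, so the population is declining.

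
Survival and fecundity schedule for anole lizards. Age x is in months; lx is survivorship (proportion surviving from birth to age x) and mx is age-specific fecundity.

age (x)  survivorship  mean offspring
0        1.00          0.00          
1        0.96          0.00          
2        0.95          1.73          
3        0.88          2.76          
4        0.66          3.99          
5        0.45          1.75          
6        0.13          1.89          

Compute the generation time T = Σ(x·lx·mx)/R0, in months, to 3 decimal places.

lx·mx: 0, 0, 1.6435, 2.4288, 2.6334, 0.7875, 0.2457 → R0 = 7.7389
x·lx·mx: 0, 0, 3.287, 7.2864, 10.5336, 3.9375, 1.4742 → Σ = 26.5187
T = 26.5187 / 7.7389 = 3.426676… → 3.427

3.427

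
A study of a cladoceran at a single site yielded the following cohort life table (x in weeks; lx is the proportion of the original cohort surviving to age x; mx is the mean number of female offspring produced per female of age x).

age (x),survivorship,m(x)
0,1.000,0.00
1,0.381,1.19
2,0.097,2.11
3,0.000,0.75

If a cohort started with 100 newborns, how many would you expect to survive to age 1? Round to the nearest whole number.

Expected survivors = N0 · l_1 = 100 × 0.381 = 38.1 → 38

38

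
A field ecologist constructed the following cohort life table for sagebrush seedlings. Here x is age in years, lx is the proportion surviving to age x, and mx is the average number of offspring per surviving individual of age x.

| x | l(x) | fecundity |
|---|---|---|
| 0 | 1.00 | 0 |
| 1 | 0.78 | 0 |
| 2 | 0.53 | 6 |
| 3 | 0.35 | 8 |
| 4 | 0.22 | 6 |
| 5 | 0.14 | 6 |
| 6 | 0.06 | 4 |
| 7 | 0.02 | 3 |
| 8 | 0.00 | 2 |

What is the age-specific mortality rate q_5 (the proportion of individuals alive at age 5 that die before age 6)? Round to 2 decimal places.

q_5 = (l_5 − l_6) / l_5 = (0.14 − 0.06) / 0.14
     = 0.08 / 0.14 = 0.571429… → 0.57

0.57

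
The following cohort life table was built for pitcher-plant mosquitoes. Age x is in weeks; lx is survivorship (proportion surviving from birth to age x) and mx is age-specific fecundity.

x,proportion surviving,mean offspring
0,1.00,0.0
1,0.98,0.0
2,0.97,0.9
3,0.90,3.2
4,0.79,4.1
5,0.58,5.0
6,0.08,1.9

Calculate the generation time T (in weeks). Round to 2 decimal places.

3.86

lx·mx: 0, 0, 0.873, 2.88, 3.239, 2.9, 0.152 → R0 = 10.044
x·lx·mx: 0, 0, 1.746, 8.64, 12.956, 14.5, 0.912 → Σ = 38.754
T = 38.754 / 10.044 = 3.858423… → 3.86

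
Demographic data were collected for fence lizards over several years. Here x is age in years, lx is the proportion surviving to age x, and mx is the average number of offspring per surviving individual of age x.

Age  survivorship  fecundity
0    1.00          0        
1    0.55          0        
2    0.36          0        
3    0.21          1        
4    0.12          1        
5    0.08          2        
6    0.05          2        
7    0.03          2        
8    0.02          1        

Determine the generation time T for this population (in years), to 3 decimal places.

lx·mx: 0, 0, 0, 0.21, 0.12, 0.16, 0.1, 0.06, 0.02 → R0 = 0.67
x·lx·mx: 0, 0, 0, 0.63, 0.48, 0.8, 0.6, 0.42, 0.16 → Σ = 3.09
T = 3.09 / 0.67 = 4.61194… → 4.612

4.612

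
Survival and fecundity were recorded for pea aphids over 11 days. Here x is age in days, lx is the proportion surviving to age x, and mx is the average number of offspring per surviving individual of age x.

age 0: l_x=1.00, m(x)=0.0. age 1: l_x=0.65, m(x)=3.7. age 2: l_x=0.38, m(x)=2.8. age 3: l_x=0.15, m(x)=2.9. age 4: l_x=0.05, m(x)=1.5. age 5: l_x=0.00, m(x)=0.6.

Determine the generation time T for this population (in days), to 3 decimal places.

1.543

lx·mx: 0, 2.405, 1.064, 0.435, 0.075, 0 → R0 = 3.979
x·lx·mx: 0, 2.405, 2.128, 1.305, 0.3, 0 → Σ = 6.138
T = 6.138 / 3.979 = 1.542599… → 1.543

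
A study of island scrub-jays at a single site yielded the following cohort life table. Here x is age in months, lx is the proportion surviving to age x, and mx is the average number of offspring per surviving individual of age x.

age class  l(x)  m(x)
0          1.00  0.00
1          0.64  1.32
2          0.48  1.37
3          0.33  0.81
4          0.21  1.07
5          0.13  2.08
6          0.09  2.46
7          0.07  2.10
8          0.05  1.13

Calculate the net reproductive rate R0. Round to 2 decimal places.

lx·mx by age: 0, 0.8448, 0.6576, 0.2673, 0.2247, 0.2704, 0.2214, 0.147, 0.0565
R0 = Σ lx·mx = 2.6897 → 2.69

2.69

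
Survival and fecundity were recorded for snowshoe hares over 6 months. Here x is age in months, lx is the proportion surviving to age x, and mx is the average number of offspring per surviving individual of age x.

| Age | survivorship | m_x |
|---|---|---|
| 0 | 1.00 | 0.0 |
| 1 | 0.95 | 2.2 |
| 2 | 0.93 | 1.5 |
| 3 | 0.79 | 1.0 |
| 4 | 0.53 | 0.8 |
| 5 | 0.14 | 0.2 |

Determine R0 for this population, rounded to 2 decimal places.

4.73

lx·mx by age: 0, 2.09, 1.395, 0.79, 0.424, 0.028
R0 = Σ lx·mx = 4.727 → 4.73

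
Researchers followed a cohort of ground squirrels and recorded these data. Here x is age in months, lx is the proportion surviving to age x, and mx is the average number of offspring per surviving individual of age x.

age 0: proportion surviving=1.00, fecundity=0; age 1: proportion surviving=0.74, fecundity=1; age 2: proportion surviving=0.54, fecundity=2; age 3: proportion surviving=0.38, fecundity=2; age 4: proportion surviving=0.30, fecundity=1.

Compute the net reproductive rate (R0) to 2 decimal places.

2.88

lx·mx by age: 0, 0.74, 1.08, 0.76, 0.3
R0 = Σ lx·mx = 2.88 → 2.88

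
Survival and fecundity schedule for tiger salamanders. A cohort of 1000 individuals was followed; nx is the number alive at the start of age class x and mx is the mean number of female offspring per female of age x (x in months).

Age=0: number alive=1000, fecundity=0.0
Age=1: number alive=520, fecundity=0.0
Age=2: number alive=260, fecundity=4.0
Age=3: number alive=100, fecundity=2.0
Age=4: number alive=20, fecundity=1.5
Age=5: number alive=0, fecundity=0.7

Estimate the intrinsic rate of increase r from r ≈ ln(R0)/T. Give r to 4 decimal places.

0.1084

lx = nx/n0 = nx/1000: 1, 0.52, 0.26, 0.1, 0.02, 0
R0 = Σ lx·mx = 0 + 0 + 1.04 + 0.2 + 0.03 + 0 = 1.27
Σ x·lx·mx = 2.8; T = 2.8/1.27 = 2.20472…
r ≈ ln(R0)/T = ln(1.27)/2.20472… = 0.108411… → 0.1084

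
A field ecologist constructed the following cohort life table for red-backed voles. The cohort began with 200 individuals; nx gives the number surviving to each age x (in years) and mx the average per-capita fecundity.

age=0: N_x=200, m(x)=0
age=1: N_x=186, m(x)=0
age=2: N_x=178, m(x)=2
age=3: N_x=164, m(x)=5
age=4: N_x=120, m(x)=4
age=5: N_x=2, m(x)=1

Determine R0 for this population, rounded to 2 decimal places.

8.29

lx = nx/n0 = nx/200: 1, 0.93, 0.89, 0.82, 0.6, 0.01
lx·mx by age: 0, 0, 1.78, 4.1, 2.4, 0.01
R0 = Σ lx·mx = 8.29 → 8.29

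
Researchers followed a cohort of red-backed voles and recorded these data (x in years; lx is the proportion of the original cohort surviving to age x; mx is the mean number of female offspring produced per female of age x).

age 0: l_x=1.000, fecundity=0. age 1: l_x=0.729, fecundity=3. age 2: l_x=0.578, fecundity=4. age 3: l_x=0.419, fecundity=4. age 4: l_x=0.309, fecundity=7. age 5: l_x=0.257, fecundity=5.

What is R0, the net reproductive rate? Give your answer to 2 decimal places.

lx·mx by age: 0, 2.187, 2.312, 1.676, 2.163, 1.285
R0 = Σ lx·mx = 9.623 → 9.62

9.62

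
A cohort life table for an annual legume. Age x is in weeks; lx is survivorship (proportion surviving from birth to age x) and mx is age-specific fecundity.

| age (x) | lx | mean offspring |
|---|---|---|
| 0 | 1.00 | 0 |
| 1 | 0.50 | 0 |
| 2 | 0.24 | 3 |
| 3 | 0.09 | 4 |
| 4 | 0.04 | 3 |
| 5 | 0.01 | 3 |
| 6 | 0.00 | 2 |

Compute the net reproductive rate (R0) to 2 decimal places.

1.23

lx·mx by age: 0, 0, 0.72, 0.36, 0.12, 0.03, 0
R0 = Σ lx·mx = 1.23 → 1.23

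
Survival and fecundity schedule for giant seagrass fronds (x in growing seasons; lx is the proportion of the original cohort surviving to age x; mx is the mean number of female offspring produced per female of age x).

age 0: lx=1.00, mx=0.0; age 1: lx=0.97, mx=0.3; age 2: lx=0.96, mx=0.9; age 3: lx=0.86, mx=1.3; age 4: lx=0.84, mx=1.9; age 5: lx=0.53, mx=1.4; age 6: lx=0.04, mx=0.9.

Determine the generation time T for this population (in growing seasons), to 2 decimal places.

3.37

lx·mx: 0, 0.291, 0.864, 1.118, 1.596, 0.742, 0.036 → R0 = 4.647
x·lx·mx: 0, 0.291, 1.728, 3.354, 6.384, 3.71, 0.216 → Σ = 15.683
T = 15.683 / 4.647 = 3.374866… → 3.37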